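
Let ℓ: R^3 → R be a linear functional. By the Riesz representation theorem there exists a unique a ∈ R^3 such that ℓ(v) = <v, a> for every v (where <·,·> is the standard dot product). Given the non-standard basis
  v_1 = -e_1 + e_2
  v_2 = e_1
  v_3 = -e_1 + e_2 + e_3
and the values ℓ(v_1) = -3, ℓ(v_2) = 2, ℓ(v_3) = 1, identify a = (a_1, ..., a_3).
a = (2, -1, 4)

Write a = (a_1, ..., a_3) in the standard basis. For each basis vector v_i, ℓ(v_i) = <v_i, a> is a linear equation in the a_j's. Collect the n equations into a matrix system V a = ℓ, where row i of V is v_i (expressed in the standard basis). Since V is invertible (lower-triangular with 1s on the diagonal, up to permutation), solve by back-substitution:
  V =
[[-1, 1, 0],
 [1, 0, 0],
 [-1, 1, 1]]
  V a = (-3, 2, 1)
Solving gives a = (2, -1, 4).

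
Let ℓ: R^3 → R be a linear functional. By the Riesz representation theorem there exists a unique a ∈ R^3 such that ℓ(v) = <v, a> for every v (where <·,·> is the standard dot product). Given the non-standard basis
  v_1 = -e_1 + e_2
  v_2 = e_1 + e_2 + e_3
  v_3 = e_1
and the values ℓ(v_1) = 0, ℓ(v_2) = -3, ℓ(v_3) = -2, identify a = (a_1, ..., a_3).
a = (-2, -2, 1)

Write a = (a_1, ..., a_3) in the standard basis. For each basis vector v_i, ℓ(v_i) = <v_i, a> is a linear equation in the a_j's. Collect the n equations into a matrix system V a = ℓ, where row i of V is v_i (expressed in the standard basis). Since V is invertible (lower-triangular with 1s on the diagonal, up to permutation), solve by back-substitution:
  V =
[[-1, 1, 0],
 [1, 1, 1],
 [1, 0, 0]]
  V a = (0, -3, -2)
Solving gives a = (-2, -2, 1).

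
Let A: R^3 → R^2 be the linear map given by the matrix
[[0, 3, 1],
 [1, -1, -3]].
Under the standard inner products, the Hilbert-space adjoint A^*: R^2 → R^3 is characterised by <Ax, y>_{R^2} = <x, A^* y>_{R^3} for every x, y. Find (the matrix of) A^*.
A^* = A^T =
[[0, 1],
 [3, -1],
 [1, -3]]

For real matrices with standard dot products, the defining identity <Ax, y> = <x, A^* y> gives (Ax)^T y = x^T (A^*) y, i.e. x^T A^T y = x^T (A^*) y. Since this holds for all x, y, we must have A^* = A^T. Therefore
A^* =
[[0, 1],
 [3, -1],
 [1, -3]].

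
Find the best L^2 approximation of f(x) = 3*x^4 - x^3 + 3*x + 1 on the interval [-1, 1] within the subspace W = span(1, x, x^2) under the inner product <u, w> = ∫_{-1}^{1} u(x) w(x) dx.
g(x) = 18*x^2/7 + 12*x/5 + 26/35

The best approximation g ∈ W is the orthogonal projection of f onto W. Writing g = a_0 + a_1 x + a_2 x^2, the coefficients solve the normal equations G · a = b where
  G_{ij} = <φ_i, φ_j> and b_i = <f, φ_i>, with φ_0 = 1, φ_1 = x, φ_2 = x^2.
G =
  [2, 0, 2/3]
  [0, 2/3, 0]
  [2/3, 0, 2/5],
b = (16/5, 8/5, 32/21).
Solving gives a_0 = 26/35, a_1 = 12/5, a_2 = 18/7, so
  g(x) = 18*x^2/7 + 12*x/5 + 26/35.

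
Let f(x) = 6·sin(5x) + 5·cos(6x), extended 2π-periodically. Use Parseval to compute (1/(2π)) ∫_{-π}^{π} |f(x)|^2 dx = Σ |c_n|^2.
Σ |c_n|^2 = 61/2

Expand |f|^2 and use orthogonality of {sin(nx), cos(mx)} on [-π, π]:
  ∫_{-π}^{π} sin(nx)^2 dx = π, ∫ cos(mx)^2 dx = π, and cross terms integrate to 0.
So ∫_{-π}^{π} f(x)^2 dx = 6^2 · π + 5^2 · π = (36 + 25)π.
Divide by 2π: (36 + 25)/2 = 61/2.
By Parseval, this equals Σ |c_n|^2.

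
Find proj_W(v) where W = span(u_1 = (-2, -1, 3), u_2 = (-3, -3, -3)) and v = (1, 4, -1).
proj_W(v) = (55/21, 83/42, -25/42)

Set up U = [u_1 | ... | u_2] ∈ R^(3×2). The projector onto W = col(U) is P = U (U^T U)^(-1) U^T.
Compute U^T U =
  [14, 0]
  [0, 27],
and U^T v = (-9, -12).
Solve U^T U · c = U^T v for the coefficients: c = (-9/14, -4/9). The projection is proj_W(v) = U c.
Check: (v - proj_W(v)) · u_1 = 0  (should be 0).
Check: (v - proj_W(v)) · u_2 = 0  (should be 0).
Result: proj_W(v) = (55/21, 83/42, -25/42).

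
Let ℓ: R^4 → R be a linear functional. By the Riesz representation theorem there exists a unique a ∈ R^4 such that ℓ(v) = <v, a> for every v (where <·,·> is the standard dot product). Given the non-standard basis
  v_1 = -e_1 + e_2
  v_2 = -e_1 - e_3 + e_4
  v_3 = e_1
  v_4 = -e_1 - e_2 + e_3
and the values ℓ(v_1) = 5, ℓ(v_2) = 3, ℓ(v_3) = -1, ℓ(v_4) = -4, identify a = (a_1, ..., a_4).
a = (-1, 4, -1, 1)

Write a = (a_1, ..., a_4) in the standard basis. For each basis vector v_i, ℓ(v_i) = <v_i, a> is a linear equation in the a_j's. Collect the n equations into a matrix system V a = ℓ, where row i of V is v_i (expressed in the standard basis). Since V is invertible (lower-triangular with 1s on the diagonal, up to permutation), solve by back-substitution:
  V =
[[-1, 1, 0, 0],
 [-1, 0, -1, 1],
 [1, 0, 0, 0],
 [-1, -1, 1, 0]]
  V a = (5, 3, -1, -4)
Solving gives a = (-1, 4, -1, 1).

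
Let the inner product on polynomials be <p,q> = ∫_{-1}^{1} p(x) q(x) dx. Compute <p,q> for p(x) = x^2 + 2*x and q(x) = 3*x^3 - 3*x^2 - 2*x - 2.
<p,q> = -14/5

Expand the product: p(x)·q(x) = 3*x^5 + 3*x^4 - 8*x^3 - 6*x^2 - 4*x.
∫_{-1}^{1} of each monomial x^k gives [2/(k+1) if k even, 0 if k odd]. Integrating term-by-term (or equivalently evaluating the antiderivative F(x) = x^6/2 + 3*x^5/5 - 2*x^4 - 2*x^3 - 2*x^2 at the endpoints):
  F(1) − F(−1) = -49/10 − (-21/10) = -14/5.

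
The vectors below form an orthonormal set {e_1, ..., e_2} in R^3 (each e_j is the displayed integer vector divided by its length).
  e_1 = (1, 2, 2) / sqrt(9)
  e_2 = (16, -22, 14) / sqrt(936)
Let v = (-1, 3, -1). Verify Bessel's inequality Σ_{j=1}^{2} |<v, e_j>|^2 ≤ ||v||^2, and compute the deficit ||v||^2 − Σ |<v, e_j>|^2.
Σ |<v, e_j>|^2 = 141/13; ||v||^2 = 11; deficit = 2/13

Write each e_j = u_j / sqrt(<u_j, u_j>) where u_j is the displayed integer vector. Then <v, e_j> = <v, u_j> / sqrt(<u_j, u_j>), so |<v, e_j>|^2 = <v, u_j>^2 / <u_j, u_j>.
Coefficients: <v, e_1> = 3/sqrt(9), <v, e_2> = -96/sqrt(936).
Square and sum: Σ |<v, e_j>|^2 = 141/13.
Compute ||v||^2 = v·v = 11.
Deficit = 11 − 141/13 = 2/13 ≥ 0, confirming Bessel's inequality. (The deficit equals ||v − Σ <v,e_j> e_j||^2, the squared distance from v to span{e_j}.)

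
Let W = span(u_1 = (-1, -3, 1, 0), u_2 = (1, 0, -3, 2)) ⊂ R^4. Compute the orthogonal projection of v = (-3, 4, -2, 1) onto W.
proj_W(v) = (145/138, 67/23, -167/138, 11/69)

Set up U = [u_1 | ... | u_2] ∈ R^(4×2). The projector onto W = col(U) is P = U (U^T U)^(-1) U^T.
Compute U^T U =
  [11, -4]
  [-4, 14],
and U^T v = (-11, 5).
Solve U^T U · c = U^T v for the coefficients: c = (-67/69, 11/138). The projection is proj_W(v) = U c.
Check: (v - proj_W(v)) · u_1 = 0  (should be 0).
Check: (v - proj_W(v)) · u_2 = 0  (should be 0).
Result: proj_W(v) = (145/138, 67/23, -167/138, 11/69).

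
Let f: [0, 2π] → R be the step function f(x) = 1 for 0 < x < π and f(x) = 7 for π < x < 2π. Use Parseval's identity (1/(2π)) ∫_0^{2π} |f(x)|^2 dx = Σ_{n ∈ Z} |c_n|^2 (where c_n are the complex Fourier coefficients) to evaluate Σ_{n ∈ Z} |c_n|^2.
Σ |c_n|^2 = 25

Parseval equates the L^2 energy of f (normalised by 1/(2π)) with the ℓ^2 sum of its Fourier coefficients: (1/(2π)) ∫_0^{2π} |f|^2 = Σ |c_n|^2.
Compute the left side: (1/(2π)) [∫_0^π 1^2 dx + ∫_π^{2π} 7^2 dx] = (1/(2π)) · (1π + 49π) = (1 + 49)/2 = 25.
So Σ_{n ∈ Z} |c_n|^2 = 25.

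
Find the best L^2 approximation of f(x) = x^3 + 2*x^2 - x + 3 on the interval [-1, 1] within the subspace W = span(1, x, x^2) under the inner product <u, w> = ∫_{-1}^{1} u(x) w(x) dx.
g(x) = 2*x^2 - 2*x/5 + 3

The best approximation g ∈ W is the orthogonal projection of f onto W. Writing g = a_0 + a_1 x + a_2 x^2, the coefficients solve the normal equations G · a = b where
  G_{ij} = <φ_i, φ_j> and b_i = <f, φ_i>, with φ_0 = 1, φ_1 = x, φ_2 = x^2.
G =
  [2, 0, 2/3]
  [0, 2/3, 0]
  [2/3, 0, 2/5],
b = (22/3, -4/15, 14/5).
Solving gives a_0 = 3, a_1 = -2/5, a_2 = 2, so
  g(x) = 2*x^2 - 2*x/5 + 3.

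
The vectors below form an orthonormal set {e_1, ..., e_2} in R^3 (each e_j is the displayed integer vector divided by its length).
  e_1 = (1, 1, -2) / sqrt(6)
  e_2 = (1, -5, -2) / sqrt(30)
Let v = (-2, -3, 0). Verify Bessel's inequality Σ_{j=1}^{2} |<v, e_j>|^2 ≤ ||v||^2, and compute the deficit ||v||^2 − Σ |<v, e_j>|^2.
Σ |<v, e_j>|^2 = 49/5; ||v||^2 = 13; deficit = 16/5

Write each e_j = u_j / sqrt(<u_j, u_j>) where u_j is the displayed integer vector. Then <v, e_j> = <v, u_j> / sqrt(<u_j, u_j>), so |<v, e_j>|^2 = <v, u_j>^2 / <u_j, u_j>.
Coefficients: <v, e_1> = -5/sqrt(6), <v, e_2> = 13/sqrt(30).
Square and sum: Σ |<v, e_j>|^2 = 49/5.
Compute ||v||^2 = v·v = 13.
Deficit = 13 − 49/5 = 16/5 ≥ 0, confirming Bessel's inequality. (The deficit equals ||v − Σ <v,e_j> e_j||^2, the squared distance from v to span{e_j}.)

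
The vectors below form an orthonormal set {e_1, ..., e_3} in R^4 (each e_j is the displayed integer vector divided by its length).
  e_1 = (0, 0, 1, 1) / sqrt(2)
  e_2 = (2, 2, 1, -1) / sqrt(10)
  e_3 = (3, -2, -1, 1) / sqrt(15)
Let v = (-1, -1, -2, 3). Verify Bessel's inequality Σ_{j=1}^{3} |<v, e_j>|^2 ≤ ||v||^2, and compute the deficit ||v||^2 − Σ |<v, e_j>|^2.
Σ |<v, e_j>|^2 = 29/3; ||v||^2 = 15; deficit = 16/3

Write each e_j = u_j / sqrt(<u_j, u_j>) where u_j is the displayed integer vector. Then <v, e_j> = <v, u_j> / sqrt(<u_j, u_j>), so |<v, e_j>|^2 = <v, u_j>^2 / <u_j, u_j>.
Coefficients: <v, e_1> = 1/sqrt(2), <v, e_2> = -9/sqrt(10), <v, e_3> = 4/sqrt(15).
Square and sum: Σ |<v, e_j>|^2 = 29/3.
Compute ||v||^2 = v·v = 15.
Deficit = 15 − 29/3 = 16/3 ≥ 0, confirming Bessel's inequality. (The deficit equals ||v − Σ <v,e_j> e_j||^2, the squared distance from v to span{e_j}.)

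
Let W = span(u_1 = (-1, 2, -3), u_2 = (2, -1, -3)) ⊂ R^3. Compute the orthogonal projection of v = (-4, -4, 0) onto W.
proj_W(v) = (-4/19, -4/19, 24/19)

Set up U = [u_1 | ... | u_2] ∈ R^(3×2). The projector onto W = col(U) is P = U (U^T U)^(-1) U^T.
Compute U^T U =
  [14, 5]
  [5, 14],
and U^T v = (-4, -4).
Solve U^T U · c = U^T v for the coefficients: c = (-4/19, -4/19). The projection is proj_W(v) = U c.
Check: (v - proj_W(v)) · u_1 = 0  (should be 0).
Check: (v - proj_W(v)) · u_2 = 0  (should be 0).
Result: proj_W(v) = (-4/19, -4/19, 24/19).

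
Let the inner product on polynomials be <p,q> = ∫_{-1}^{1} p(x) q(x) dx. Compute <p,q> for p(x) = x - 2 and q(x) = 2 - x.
<p,q> = -26/3

Expand the product: p(x)·q(x) = -x^2 + 4*x - 4.
∫_{-1}^{1} of each monomial x^k gives [2/(k+1) if k even, 0 if k odd]. Integrating term-by-term (or equivalently evaluating the antiderivative F(x) = -x^3/3 + 2*x^2 - 4*x at the endpoints):
  F(1) − F(−1) = -7/3 − (19/3) = -26/3.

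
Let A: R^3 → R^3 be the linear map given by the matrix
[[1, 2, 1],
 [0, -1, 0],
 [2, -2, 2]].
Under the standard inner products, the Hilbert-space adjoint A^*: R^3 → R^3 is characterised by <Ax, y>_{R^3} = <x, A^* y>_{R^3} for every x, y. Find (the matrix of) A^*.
A^* = A^T =
[[1, 0, 2],
 [2, -1, -2],
 [1, 0, 2]]

For real matrices with standard dot products, the defining identity <Ax, y> = <x, A^* y> gives (Ax)^T y = x^T (A^*) y, i.e. x^T A^T y = x^T (A^*) y. Since this holds for all x, y, we must have A^* = A^T. Therefore
A^* =
[[1, 0, 2],
 [2, -1, -2],
 [1, 0, 2]].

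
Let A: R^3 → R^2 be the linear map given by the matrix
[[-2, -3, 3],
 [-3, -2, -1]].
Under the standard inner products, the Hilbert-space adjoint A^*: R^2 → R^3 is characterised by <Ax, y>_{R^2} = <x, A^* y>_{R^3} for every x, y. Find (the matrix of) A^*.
A^* = A^T =
[[-2, -3],
 [-3, -2],
 [3, -1]]

For real matrices with standard dot products, the defining identity <Ax, y> = <x, A^* y> gives (Ax)^T y = x^T (A^*) y, i.e. x^T A^T y = x^T (A^*) y. Since this holds for all x, y, we must have A^* = A^T. Therefore
A^* =
[[-2, -3],
 [-3, -2],
 [3, -1]].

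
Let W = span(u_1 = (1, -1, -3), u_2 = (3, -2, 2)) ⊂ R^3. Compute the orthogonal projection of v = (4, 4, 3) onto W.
proj_W(v) = (80/93, -59/186, 631/186)

Set up U = [u_1 | ... | u_2] ∈ R^(3×2). The projector onto W = col(U) is P = U (U^T U)^(-1) U^T.
Compute U^T U =
  [11, -1]
  [-1, 17],
and U^T v = (-9, 10).
Solve U^T U · c = U^T v for the coefficients: c = (-143/186, 101/186). The projection is proj_W(v) = U c.
Check: (v - proj_W(v)) · u_1 = 0  (should be 0).
Check: (v - proj_W(v)) · u_2 = 0  (should be 0).
Result: proj_W(v) = (80/93, -59/186, 631/186).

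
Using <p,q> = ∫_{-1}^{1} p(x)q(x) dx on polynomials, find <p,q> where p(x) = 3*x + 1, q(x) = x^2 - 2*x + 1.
<p,q> = -4/3

Expand the product: p(x)·q(x) = 3*x^3 - 5*x^2 + x + 1.
∫_{-1}^{1} of each monomial x^k gives [2/(k+1) if k even, 0 if k odd]. Integrating term-by-term (or equivalently evaluating the antiderivative F(x) = 3*x^4/4 - 5*x^3/3 + x^2/2 + x at the endpoints):
  F(1) − F(−1) = 7/12 − (23/12) = -4/3.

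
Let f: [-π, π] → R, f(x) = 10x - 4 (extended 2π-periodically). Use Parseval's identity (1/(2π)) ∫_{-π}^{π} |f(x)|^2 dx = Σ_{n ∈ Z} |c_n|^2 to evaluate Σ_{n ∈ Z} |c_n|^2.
Σ |c_n|^2 = 100π^2/3 + 16

Expand and integrate term by term over [-π, π]:
  ∫ (10x)^2 dx = 100·(2π^3/3); ∫ 2·10·(-4)·x dx = 0 (odd integrand); ∫ (-4)^2 dx = 16·2π.
So (1/(2π)) ∫_{-π}^{π} (10x - 4)^2 dx = 100π^2/3 + 16 = 100π^2/3 + 16.
Parseval ⇒ Σ |c_n|^2 = 100π^2/3 + 16.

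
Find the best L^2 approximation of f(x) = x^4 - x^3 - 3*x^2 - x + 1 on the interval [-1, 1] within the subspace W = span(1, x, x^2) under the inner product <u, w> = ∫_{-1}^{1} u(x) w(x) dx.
g(x) = -15*x^2/7 - 8*x/5 + 32/35

The best approximation g ∈ W is the orthogonal projection of f onto W. Writing g = a_0 + a_1 x + a_2 x^2, the coefficients solve the normal equations G · a = b where
  G_{ij} = <φ_i, φ_j> and b_i = <f, φ_i>, with φ_0 = 1, φ_1 = x, φ_2 = x^2.
G =
  [2, 0, 2/3]
  [0, 2/3, 0]
  [2/3, 0, 2/5],
b = (2/5, -16/15, -26/105).
Solving gives a_0 = 32/35, a_1 = -8/5, a_2 = -15/7, so
  g(x) = -15*x^2/7 - 8*x/5 + 32/35.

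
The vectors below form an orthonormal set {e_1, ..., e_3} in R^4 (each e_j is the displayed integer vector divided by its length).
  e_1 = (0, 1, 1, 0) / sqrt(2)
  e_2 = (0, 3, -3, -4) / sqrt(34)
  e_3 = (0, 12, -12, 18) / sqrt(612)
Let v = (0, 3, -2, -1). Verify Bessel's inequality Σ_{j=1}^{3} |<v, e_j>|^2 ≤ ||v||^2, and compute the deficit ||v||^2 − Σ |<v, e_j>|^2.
Σ |<v, e_j>|^2 = 14; ||v||^2 = 14; deficit = 0

Write each e_j = u_j / sqrt(<u_j, u_j>) where u_j is the displayed integer vector. Then <v, e_j> = <v, u_j> / sqrt(<u_j, u_j>), so |<v, e_j>|^2 = <v, u_j>^2 / <u_j, u_j>.
Coefficients: <v, e_1> = 1/sqrt(2), <v, e_2> = 19/sqrt(34), <v, e_3> = 42/sqrt(612).
Square and sum: Σ |<v, e_j>|^2 = 14.
Compute ||v||^2 = v·v = 14.
Deficit = 14 − 14 = 0 ≥ 0, confirming Bessel's inequality. (The deficit equals ||v − Σ <v,e_j> e_j||^2, the squared distance from v to span{e_j}.)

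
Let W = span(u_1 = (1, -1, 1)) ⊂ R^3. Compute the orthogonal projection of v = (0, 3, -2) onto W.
proj_W(v) = (-5/3, 5/3, -5/3)

Set up U = [u_1 | ... | u_1] ∈ R^(3×1). The projector onto W = col(U) is P = U (U^T U)^(-1) U^T.
Compute U^T U =
  [3],
and U^T v = (-5).
Solve U^T U · c = U^T v for the coefficients: c = (-5/3). The projection is proj_W(v) = U c.
Check: (v - proj_W(v)) · u_1 = 0  (should be 0).
Result: proj_W(v) = (-5/3, 5/3, -5/3).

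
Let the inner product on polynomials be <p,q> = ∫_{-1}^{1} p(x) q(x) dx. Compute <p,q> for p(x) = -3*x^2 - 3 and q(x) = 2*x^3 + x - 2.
<p,q> = 16

Expand the product: p(x)·q(x) = -6*x^5 - 9*x^3 + 6*x^2 - 3*x + 6.
∫_{-1}^{1} of each monomial x^k gives [2/(k+1) if k even, 0 if k odd]. Integrating term-by-term (or equivalently evaluating the antiderivative F(x) = -x^6 - 9*x^4/4 + 2*x^3 - 3*x^2/2 + 6*x at the endpoints):
  F(1) − F(−1) = 13/4 − (-51/4) = 16.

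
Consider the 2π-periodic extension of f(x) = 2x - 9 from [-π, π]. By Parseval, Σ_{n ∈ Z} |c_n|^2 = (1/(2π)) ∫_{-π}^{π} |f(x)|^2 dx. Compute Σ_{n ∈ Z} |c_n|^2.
Σ |c_n|^2 = 4π^2/3 + 81

Expand and integrate term by term over [-π, π]:
  ∫ (2x)^2 dx = 4·(2π^3/3); ∫ 2·2·(-9)·x dx = 0 (odd integrand); ∫ (-9)^2 dx = 81·2π.
So (1/(2π)) ∫_{-π}^{π} (2x - 9)^2 dx = 4π^2/3 + 81 = 4π^2/3 + 81.
Parseval ⇒ Σ |c_n|^2 = 4π^2/3 + 81.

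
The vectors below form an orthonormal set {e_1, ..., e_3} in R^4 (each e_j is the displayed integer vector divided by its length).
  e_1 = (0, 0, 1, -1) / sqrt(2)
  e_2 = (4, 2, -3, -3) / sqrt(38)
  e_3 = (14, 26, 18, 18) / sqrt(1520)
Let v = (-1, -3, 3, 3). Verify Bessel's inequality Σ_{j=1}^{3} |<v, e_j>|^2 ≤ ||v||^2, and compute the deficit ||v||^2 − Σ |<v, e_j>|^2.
Σ |<v, e_j>|^2 = 104/5; ||v||^2 = 28; deficit = 36/5

Write each e_j = u_j / sqrt(<u_j, u_j>) where u_j is the displayed integer vector. Then <v, e_j> = <v, u_j> / sqrt(<u_j, u_j>), so |<v, e_j>|^2 = <v, u_j>^2 / <u_j, u_j>.
Coefficients: <v, e_1> = 0/sqrt(2), <v, e_2> = -28/sqrt(38), <v, e_3> = 16/sqrt(1520).
Square and sum: Σ |<v, e_j>|^2 = 104/5.
Compute ||v||^2 = v·v = 28.
Deficit = 28 − 104/5 = 36/5 ≥ 0, confirming Bessel's inequality. (The deficit equals ||v − Σ <v,e_j> e_j||^2, the squared distance from v to span{e_j}.)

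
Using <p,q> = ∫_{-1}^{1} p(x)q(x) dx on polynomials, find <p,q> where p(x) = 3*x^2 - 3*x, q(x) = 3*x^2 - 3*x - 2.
<p,q> = 28/5

Expand the product: p(x)·q(x) = 9*x^4 - 18*x^3 + 3*x^2 + 6*x.
∫_{-1}^{1} of each monomial x^k gives [2/(k+1) if k even, 0 if k odd]. Integrating term-by-term (or equivalently evaluating the antiderivative F(x) = 9*x^5/5 - 9*x^4/2 + x^3 + 3*x^2 at the endpoints):
  F(1) − F(−1) = 13/10 − (-43/10) = 28/5.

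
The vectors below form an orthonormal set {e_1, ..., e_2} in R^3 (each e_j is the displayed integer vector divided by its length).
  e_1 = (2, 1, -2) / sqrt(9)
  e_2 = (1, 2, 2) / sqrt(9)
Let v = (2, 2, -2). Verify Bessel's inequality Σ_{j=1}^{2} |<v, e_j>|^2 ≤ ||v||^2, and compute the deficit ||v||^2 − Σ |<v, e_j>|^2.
Σ |<v, e_j>|^2 = 104/9; ||v||^2 = 12; deficit = 4/9

Write each e_j = u_j / sqrt(<u_j, u_j>) where u_j is the displayed integer vector. Then <v, e_j> = <v, u_j> / sqrt(<u_j, u_j>), so |<v, e_j>|^2 = <v, u_j>^2 / <u_j, u_j>.
Coefficients: <v, e_1> = 10/sqrt(9), <v, e_2> = 2/sqrt(9).
Square and sum: Σ |<v, e_j>|^2 = 104/9.
Compute ||v||^2 = v·v = 12.
Deficit = 12 − 104/9 = 4/9 ≥ 0, confirming Bessel's inequality. (The deficit equals ||v − Σ <v,e_j> e_j||^2, the squared distance from v to span{e_j}.)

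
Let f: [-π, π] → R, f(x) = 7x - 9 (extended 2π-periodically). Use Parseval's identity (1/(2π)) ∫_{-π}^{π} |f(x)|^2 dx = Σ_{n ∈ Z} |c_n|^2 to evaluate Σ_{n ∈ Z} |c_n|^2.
Σ |c_n|^2 = 49π^2/3 + 81

Expand and integrate term by term over [-π, π]:
  ∫ (7x)^2 dx = 49·(2π^3/3); ∫ 2·7·(-9)·x dx = 0 (odd integrand); ∫ (-9)^2 dx = 81·2π.
So (1/(2π)) ∫_{-π}^{π} (7x - 9)^2 dx = 49π^2/3 + 81 = 49π^2/3 + 81.
Parseval ⇒ Σ |c_n|^2 = 49π^2/3 + 81.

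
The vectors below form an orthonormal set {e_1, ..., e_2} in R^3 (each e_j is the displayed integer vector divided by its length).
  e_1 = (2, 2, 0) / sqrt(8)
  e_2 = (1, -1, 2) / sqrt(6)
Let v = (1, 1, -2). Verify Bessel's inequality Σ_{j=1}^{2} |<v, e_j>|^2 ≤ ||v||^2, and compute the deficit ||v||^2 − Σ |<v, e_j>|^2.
Σ |<v, e_j>|^2 = 14/3; ||v||^2 = 6; deficit = 4/3

Write each e_j = u_j / sqrt(<u_j, u_j>) where u_j is the displayed integer vector. Then <v, e_j> = <v, u_j> / sqrt(<u_j, u_j>), so |<v, e_j>|^2 = <v, u_j>^2 / <u_j, u_j>.
Coefficients: <v, e_1> = 4/sqrt(8), <v, e_2> = -4/sqrt(6).
Square and sum: Σ |<v, e_j>|^2 = 14/3.
Compute ||v||^2 = v·v = 6.
Deficit = 6 − 14/3 = 4/3 ≥ 0, confirming Bessel's inequality. (The deficit equals ||v − Σ <v,e_j> e_j||^2, the squared distance from v to span{e_j}.)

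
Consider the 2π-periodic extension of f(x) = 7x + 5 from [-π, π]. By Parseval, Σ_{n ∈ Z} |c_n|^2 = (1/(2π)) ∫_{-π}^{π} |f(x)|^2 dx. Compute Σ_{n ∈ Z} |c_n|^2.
Σ |c_n|^2 = 49π^2/3 + 25

Expand and integrate term by term over [-π, π]:
  ∫ (7x)^2 dx = 49·(2π^3/3); ∫ 2·7·(5)·x dx = 0 (odd integrand); ∫ 5^2 dx = 25·2π.
So (1/(2π)) ∫_{-π}^{π} (7x + 5)^2 dx = 49π^2/3 + 25 = 49π^2/3 + 25.
Parseval ⇒ Σ |c_n|^2 = 49π^2/3 + 25.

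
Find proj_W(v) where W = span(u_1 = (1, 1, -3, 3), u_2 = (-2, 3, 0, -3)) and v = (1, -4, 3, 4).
proj_W(v) = (104/47, -221/47, 78/47, 117/47)

Set up U = [u_1 | ... | u_2] ∈ R^(4×2). The projector onto W = col(U) is P = U (U^T U)^(-1) U^T.
Compute U^T U =
  [20, -8]
  [-8, 22],
and U^T v = (0, -26).
Solve U^T U · c = U^T v for the coefficients: c = (-26/47, -65/47). The projection is proj_W(v) = U c.
Check: (v - proj_W(v)) · u_1 = 0  (should be 0).
Check: (v - proj_W(v)) · u_2 = 0  (should be 0).
Result: proj_W(v) = (104/47, -221/47, 78/47, 117/47).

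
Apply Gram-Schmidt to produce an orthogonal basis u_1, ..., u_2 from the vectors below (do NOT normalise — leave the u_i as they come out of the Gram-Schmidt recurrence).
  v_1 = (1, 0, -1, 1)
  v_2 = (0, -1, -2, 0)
Orthogonal basis:
  u_1 = (1, 0, -1, 1)
  u_2 = (-2/3, -1, -4/3, -2/3)

Apply the Gram-Schmidt recurrence
  u_1 = v_1
  u_i = v_i − Σ_{j<i} ((v_i · u_j) / (u_j · u_j)) · u_j.

Step by step this gives:
  u_1 = (1, 0, -1, 1)
  u_2 = (-2/3, -1, -4/3, -2/3)

Orthogonality check:
  u_2 · u_1 = 0 (should be 0)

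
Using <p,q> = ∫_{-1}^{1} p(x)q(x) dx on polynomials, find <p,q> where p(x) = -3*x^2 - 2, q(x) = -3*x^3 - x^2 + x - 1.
<p,q> = 128/15

Expand the product: p(x)·q(x) = 9*x^5 + 3*x^4 + 3*x^3 + 5*x^2 - 2*x + 2.
∫_{-1}^{1} of each monomial x^k gives [2/(k+1) if k even, 0 if k odd]. Integrating term-by-term (or equivalently evaluating the antiderivative F(x) = 3*x^6/2 + 3*x^5/5 + 3*x^4/4 + 5*x^3/3 - x^2 + 2*x at the endpoints):
  F(1) − F(−1) = 331/60 − (-181/60) = 128/15.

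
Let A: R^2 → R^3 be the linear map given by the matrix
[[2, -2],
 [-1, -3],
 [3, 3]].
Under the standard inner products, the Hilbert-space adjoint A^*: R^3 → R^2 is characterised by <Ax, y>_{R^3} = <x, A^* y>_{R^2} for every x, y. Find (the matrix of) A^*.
A^* = A^T =
[[2, -1, 3],
 [-2, -3, 3]]

For real matrices with standard dot products, the defining identity <Ax, y> = <x, A^* y> gives (Ax)^T y = x^T (A^*) y, i.e. x^T A^T y = x^T (A^*) y. Since this holds for all x, y, we must have A^* = A^T. Therefore
A^* =
[[2, -1, 3],
 [-2, -3, 3]].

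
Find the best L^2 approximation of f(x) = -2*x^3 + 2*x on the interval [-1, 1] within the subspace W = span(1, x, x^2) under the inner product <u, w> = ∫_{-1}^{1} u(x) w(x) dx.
g(x) = 4*x/5

The best approximation g ∈ W is the orthogonal projection of f onto W. Writing g = a_0 + a_1 x + a_2 x^2, the coefficients solve the normal equations G · a = b where
  G_{ij} = <φ_i, φ_j> and b_i = <f, φ_i>, with φ_0 = 1, φ_1 = x, φ_2 = x^2.
G =
  [2, 0, 2/3]
  [0, 2/3, 0]
  [2/3, 0, 2/5],
b = (0, 8/15, 0).
Solving gives a_0 = 0, a_1 = 4/5, a_2 = 0, so
  g(x) = 4*x/5.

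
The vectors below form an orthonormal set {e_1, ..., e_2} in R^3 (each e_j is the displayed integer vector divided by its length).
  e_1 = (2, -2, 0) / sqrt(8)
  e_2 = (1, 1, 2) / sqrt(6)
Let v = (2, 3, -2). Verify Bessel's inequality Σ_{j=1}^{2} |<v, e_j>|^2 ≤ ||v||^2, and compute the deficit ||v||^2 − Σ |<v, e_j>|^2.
Σ |<v, e_j>|^2 = 2/3; ||v||^2 = 17; deficit = 49/3

Write each e_j = u_j / sqrt(<u_j, u_j>) where u_j is the displayed integer vector. Then <v, e_j> = <v, u_j> / sqrt(<u_j, u_j>), so |<v, e_j>|^2 = <v, u_j>^2 / <u_j, u_j>.
Coefficients: <v, e_1> = -2/sqrt(8), <v, e_2> = 1/sqrt(6).
Square and sum: Σ |<v, e_j>|^2 = 2/3.
Compute ||v||^2 = v·v = 17.
Deficit = 17 − 2/3 = 49/3 ≥ 0, confirming Bessel's inequality. (The deficit equals ||v − Σ <v,e_j> e_j||^2, the squared distance from v to span{e_j}.)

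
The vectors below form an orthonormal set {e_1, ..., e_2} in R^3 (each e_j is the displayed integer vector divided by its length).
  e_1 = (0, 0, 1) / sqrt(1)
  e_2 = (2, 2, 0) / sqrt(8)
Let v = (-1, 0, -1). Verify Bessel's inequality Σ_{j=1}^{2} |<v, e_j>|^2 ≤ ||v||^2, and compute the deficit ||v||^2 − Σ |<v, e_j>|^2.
Σ |<v, e_j>|^2 = 3/2; ||v||^2 = 2; deficit = 1/2

Write each e_j = u_j / sqrt(<u_j, u_j>) where u_j is the displayed integer vector. Then <v, e_j> = <v, u_j> / sqrt(<u_j, u_j>), so |<v, e_j>|^2 = <v, u_j>^2 / <u_j, u_j>.
Coefficients: <v, e_1> = -1/sqrt(1), <v, e_2> = -2/sqrt(8).
Square and sum: Σ |<v, e_j>|^2 = 3/2.
Compute ||v||^2 = v·v = 2.
Deficit = 2 − 3/2 = 1/2 ≥ 0, confirming Bessel's inequality. (The deficit equals ||v − Σ <v,e_j> e_j||^2, the squared distance from v to span{e_j}.)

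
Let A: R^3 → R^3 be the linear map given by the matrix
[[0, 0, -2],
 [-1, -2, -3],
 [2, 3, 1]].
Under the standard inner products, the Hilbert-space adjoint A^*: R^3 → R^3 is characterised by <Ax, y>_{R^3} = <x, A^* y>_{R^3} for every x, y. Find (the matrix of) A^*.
A^* = A^T =
[[0, -1, 2],
 [0, -2, 3],
 [-2, -3, 1]]

For real matrices with standard dot products, the defining identity <Ax, y> = <x, A^* y> gives (Ax)^T y = x^T (A^*) y, i.e. x^T A^T y = x^T (A^*) y. Since this holds for all x, y, we must have A^* = A^T. Therefore
A^* =
[[0, -1, 2],
 [0, -2, 3],
 [-2, -3, 1]].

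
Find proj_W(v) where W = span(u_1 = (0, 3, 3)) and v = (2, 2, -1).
proj_W(v) = (0, 1/2, 1/2)

Set up U = [u_1 | ... | u_1] ∈ R^(3×1). The projector onto W = col(U) is P = U (U^T U)^(-1) U^T.
Compute U^T U =
  [18],
and U^T v = (3).
Solve U^T U · c = U^T v for the coefficients: c = (1/6). The projection is proj_W(v) = U c.
Check: (v - proj_W(v)) · u_1 = 0  (should be 0).
Result: proj_W(v) = (0, 1/2, 1/2).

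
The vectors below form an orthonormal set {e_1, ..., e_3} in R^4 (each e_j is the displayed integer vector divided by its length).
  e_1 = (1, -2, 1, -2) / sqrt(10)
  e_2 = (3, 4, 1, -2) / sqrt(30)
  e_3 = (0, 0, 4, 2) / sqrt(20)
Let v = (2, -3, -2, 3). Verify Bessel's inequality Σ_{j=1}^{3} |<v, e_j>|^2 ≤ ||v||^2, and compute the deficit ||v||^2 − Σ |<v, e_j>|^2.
Σ |<v, e_j>|^2 = 101/15; ||v||^2 = 26; deficit = 289/15

Write each e_j = u_j / sqrt(<u_j, u_j>) where u_j is the displayed integer vector. Then <v, e_j> = <v, u_j> / sqrt(<u_j, u_j>), so |<v, e_j>|^2 = <v, u_j>^2 / <u_j, u_j>.
Coefficients: <v, e_1> = 0/sqrt(10), <v, e_2> = -14/sqrt(30), <v, e_3> = -2/sqrt(20).
Square and sum: Σ |<v, e_j>|^2 = 101/15.
Compute ||v||^2 = v·v = 26.
Deficit = 26 − 101/15 = 289/15 ≥ 0, confirming Bessel's inequality. (The deficit equals ||v − Σ <v,e_j> e_j||^2, the squared distance from v to span{e_j}.)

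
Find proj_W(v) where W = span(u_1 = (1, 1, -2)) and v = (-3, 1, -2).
proj_W(v) = (1/3, 1/3, -2/3)

Set up U = [u_1 | ... | u_1] ∈ R^(3×1). The projector onto W = col(U) is P = U (U^T U)^(-1) U^T.
Compute U^T U =
  [6],
and U^T v = (2).
Solve U^T U · c = U^T v for the coefficients: c = (1/3). The projection is proj_W(v) = U c.
Check: (v - proj_W(v)) · u_1 = 0  (should be 0).
Result: proj_W(v) = (1/3, 1/3, -2/3).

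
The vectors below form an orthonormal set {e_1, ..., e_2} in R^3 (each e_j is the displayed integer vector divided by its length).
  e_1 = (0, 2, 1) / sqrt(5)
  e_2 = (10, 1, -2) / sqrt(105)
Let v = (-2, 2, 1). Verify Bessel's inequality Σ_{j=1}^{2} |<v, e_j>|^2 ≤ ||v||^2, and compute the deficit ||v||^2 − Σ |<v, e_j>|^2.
Σ |<v, e_j>|^2 = 185/21; ||v||^2 = 9; deficit = 4/21

Write each e_j = u_j / sqrt(<u_j, u_j>) where u_j is the displayed integer vector. Then <v, e_j> = <v, u_j> / sqrt(<u_j, u_j>), so |<v, e_j>|^2 = <v, u_j>^2 / <u_j, u_j>.
Coefficients: <v, e_1> = 5/sqrt(5), <v, e_2> = -20/sqrt(105).
Square and sum: Σ |<v, e_j>|^2 = 185/21.
Compute ||v||^2 = v·v = 9.
Deficit = 9 − 185/21 = 4/21 ≥ 0, confirming Bessel's inequality. (The deficit equals ||v − Σ <v,e_j> e_j||^2, the squared distance from v to span{e_j}.)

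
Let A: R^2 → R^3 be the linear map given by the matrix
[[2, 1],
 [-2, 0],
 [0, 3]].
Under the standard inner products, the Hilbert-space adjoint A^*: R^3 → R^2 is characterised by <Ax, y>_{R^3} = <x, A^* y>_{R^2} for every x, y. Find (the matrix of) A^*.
A^* = A^T =
[[2, -2, 0],
 [1, 0, 3]]

For real matrices with standard dot products, the defining identity <Ax, y> = <x, A^* y> gives (Ax)^T y = x^T (A^*) y, i.e. x^T A^T y = x^T (A^*) y. Since this holds for all x, y, we must have A^* = A^T. Therefore
A^* =
[[2, -2, 0],
 [1, 0, 3]].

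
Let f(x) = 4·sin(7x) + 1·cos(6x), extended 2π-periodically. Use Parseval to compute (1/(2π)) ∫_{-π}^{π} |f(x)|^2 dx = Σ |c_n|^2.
Σ |c_n|^2 = 17/2

Expand |f|^2 and use orthogonality of {sin(nx), cos(mx)} on [-π, π]:
  ∫_{-π}^{π} sin(nx)^2 dx = π, ∫ cos(mx)^2 dx = π, and cross terms integrate to 0.
So ∫_{-π}^{π} f(x)^2 dx = 4^2 · π + 1^2 · π = (16 + 1)π.
Divide by 2π: (16 + 1)/2 = 17/2.
By Parseval, this equals Σ |c_n|^2.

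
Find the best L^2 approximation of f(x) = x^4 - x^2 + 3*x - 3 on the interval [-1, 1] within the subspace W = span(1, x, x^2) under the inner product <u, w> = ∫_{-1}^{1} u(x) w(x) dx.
g(x) = -x^2/7 + 3*x - 108/35

The best approximation g ∈ W is the orthogonal projection of f onto W. Writing g = a_0 + a_1 x + a_2 x^2, the coefficients solve the normal equations G · a = b where
  G_{ij} = <φ_i, φ_j> and b_i = <f, φ_i>, with φ_0 = 1, φ_1 = x, φ_2 = x^2.
G =
  [2, 0, 2/3]
  [0, 2/3, 0]
  [2/3, 0, 2/5],
b = (-94/15, 2, -74/35).
Solving gives a_0 = -108/35, a_1 = 3, a_2 = -1/7, so
  g(x) = -x^2/7 + 3*x - 108/35.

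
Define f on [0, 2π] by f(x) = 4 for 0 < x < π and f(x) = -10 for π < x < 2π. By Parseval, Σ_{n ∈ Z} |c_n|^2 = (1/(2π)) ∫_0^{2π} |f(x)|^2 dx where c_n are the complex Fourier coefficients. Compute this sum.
Σ |c_n|^2 = 58

Parseval equates the L^2 energy of f (normalised by 1/(2π)) with the ℓ^2 sum of its Fourier coefficients: (1/(2π)) ∫_0^{2π} |f|^2 = Σ |c_n|^2.
Compute the left side: (1/(2π)) [∫_0^π 4^2 dx + ∫_π^{2π} (-10)^2 dx] = (1/(2π)) · (16π + 100π) = (16 + 100)/2 = 58.
So Σ_{n ∈ Z} |c_n|^2 = 58.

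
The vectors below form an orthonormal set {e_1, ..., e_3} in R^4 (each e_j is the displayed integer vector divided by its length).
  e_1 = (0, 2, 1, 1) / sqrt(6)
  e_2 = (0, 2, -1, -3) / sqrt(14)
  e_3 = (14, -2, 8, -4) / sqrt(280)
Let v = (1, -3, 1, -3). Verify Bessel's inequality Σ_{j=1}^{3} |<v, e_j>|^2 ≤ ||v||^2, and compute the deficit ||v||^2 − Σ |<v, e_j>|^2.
Σ |<v, e_j>|^2 = 50/3; ||v||^2 = 20; deficit = 10/3

Write each e_j = u_j / sqrt(<u_j, u_j>) where u_j is the displayed integer vector. Then <v, e_j> = <v, u_j> / sqrt(<u_j, u_j>), so |<v, e_j>|^2 = <v, u_j>^2 / <u_j, u_j>.
Coefficients: <v, e_1> = -8/sqrt(6), <v, e_2> = 2/sqrt(14), <v, e_3> = 40/sqrt(280).
Square and sum: Σ |<v, e_j>|^2 = 50/3.
Compute ||v||^2 = v·v = 20.
Deficit = 20 − 50/3 = 10/3 ≥ 0, confirming Bessel's inequality. (The deficit equals ||v − Σ <v,e_j> e_j||^2, the squared distance from v to span{e_j}.)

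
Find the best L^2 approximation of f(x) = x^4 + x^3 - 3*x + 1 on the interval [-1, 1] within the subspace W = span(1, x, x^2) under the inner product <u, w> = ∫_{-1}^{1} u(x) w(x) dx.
g(x) = 6*x^2/7 - 12*x/5 + 32/35

The best approximation g ∈ W is the orthogonal projection of f onto W. Writing g = a_0 + a_1 x + a_2 x^2, the coefficients solve the normal equations G · a = b where
  G_{ij} = <φ_i, φ_j> and b_i = <f, φ_i>, with φ_0 = 1, φ_1 = x, φ_2 = x^2.
G =
  [2, 0, 2/3]
  [0, 2/3, 0]
  [2/3, 0, 2/5],
b = (12/5, -8/5, 20/21).
Solving gives a_0 = 32/35, a_1 = -12/5, a_2 = 6/7, so
  g(x) = 6*x^2/7 - 12*x/5 + 32/35.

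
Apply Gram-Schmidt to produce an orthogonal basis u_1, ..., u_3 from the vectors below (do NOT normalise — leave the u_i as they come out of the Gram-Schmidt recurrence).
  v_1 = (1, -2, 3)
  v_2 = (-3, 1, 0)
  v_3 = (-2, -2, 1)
Orthogonal basis:
  u_1 = (1, -2, 3)
  u_2 = (-37/14, 2/7, 15/14)
  u_3 = (-57/115, -171/115, -19/23)

Apply the Gram-Schmidt recurrence
  u_1 = v_1
  u_i = v_i − Σ_{j<i} ((v_i · u_j) / (u_j · u_j)) · u_j.

Step by step this gives:
  u_1 = (1, -2, 3)
  u_2 = (-37/14, 2/7, 15/14)
  u_3 = (-57/115, -171/115, -19/23)

Orthogonality check:
  u_2 · u_1 = 0 (should be 0)
  u_3 · u_1 = 0 (should be 0)
  u_3 · u_2 = 0 (should be 0)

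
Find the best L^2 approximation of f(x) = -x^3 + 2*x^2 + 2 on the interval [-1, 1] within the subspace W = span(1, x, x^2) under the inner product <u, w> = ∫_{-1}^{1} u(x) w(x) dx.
g(x) = 2*x^2 - 3*x/5 + 2

The best approximation g ∈ W is the orthogonal projection of f onto W. Writing g = a_0 + a_1 x + a_2 x^2, the coefficients solve the normal equations G · a = b where
  G_{ij} = <φ_i, φ_j> and b_i = <f, φ_i>, with φ_0 = 1, φ_1 = x, φ_2 = x^2.
G =
  [2, 0, 2/3]
  [0, 2/3, 0]
  [2/3, 0, 2/5],
b = (16/3, -2/5, 32/15).
Solving gives a_0 = 2, a_1 = -3/5, a_2 = 2, so
  g(x) = 2*x^2 - 3*x/5 + 2.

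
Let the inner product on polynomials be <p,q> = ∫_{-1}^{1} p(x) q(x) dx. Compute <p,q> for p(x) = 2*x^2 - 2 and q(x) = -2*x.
<p,q> = 0

Expand the product: p(x)·q(x) = -4*x^3 + 4*x.
∫_{-1}^{1} of each monomial x^k gives [2/(k+1) if k even, 0 if k odd]. Integrating term-by-term (or equivalently evaluating the antiderivative F(x) = -x^4 + 2*x^2 at the endpoints):
  F(1) − F(−1) = 1 − (1) = 0.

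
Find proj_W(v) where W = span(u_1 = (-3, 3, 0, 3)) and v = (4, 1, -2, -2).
proj_W(v) = (5/3, -5/3, 0, -5/3)

Set up U = [u_1 | ... | u_1] ∈ R^(4×1). The projector onto W = col(U) is P = U (U^T U)^(-1) U^T.
Compute U^T U =
  [27],
and U^T v = (-15).
Solve U^T U · c = U^T v for the coefficients: c = (-5/9). The projection is proj_W(v) = U c.
Check: (v - proj_W(v)) · u_1 = 0  (should be 0).
Result: proj_W(v) = (5/3, -5/3, 0, -5/3).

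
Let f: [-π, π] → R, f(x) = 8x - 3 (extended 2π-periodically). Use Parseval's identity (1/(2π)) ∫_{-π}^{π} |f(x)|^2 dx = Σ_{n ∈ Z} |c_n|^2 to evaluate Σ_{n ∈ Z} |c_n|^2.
Σ |c_n|^2 = 64π^2/3 + 9

Expand and integrate term by term over [-π, π]:
  ∫ (8x)^2 dx = 64·(2π^3/3); ∫ 2·8·(-3)·x dx = 0 (odd integrand); ∫ (-3)^2 dx = 9·2π.
So (1/(2π)) ∫_{-π}^{π} (8x - 3)^2 dx = 64π^2/3 + 9 = 64π^2/3 + 9.
Parseval ⇒ Σ |c_n|^2 = 64π^2/3 + 9.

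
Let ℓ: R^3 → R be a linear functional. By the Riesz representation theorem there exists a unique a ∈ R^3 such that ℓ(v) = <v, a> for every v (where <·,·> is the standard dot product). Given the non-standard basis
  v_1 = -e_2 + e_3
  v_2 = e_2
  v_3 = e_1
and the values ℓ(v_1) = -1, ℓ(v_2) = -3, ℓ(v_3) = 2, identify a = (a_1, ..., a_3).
a = (2, -3, -4)

Write a = (a_1, ..., a_3) in the standard basis. For each basis vector v_i, ℓ(v_i) = <v_i, a> is a linear equation in the a_j's. Collect the n equations into a matrix system V a = ℓ, where row i of V is v_i (expressed in the standard basis). Since V is invertible (lower-triangular with 1s on the diagonal, up to permutation), solve by back-substitution:
  V =
[[0, -1, 1],
 [0, 1, 0],
 [1, 0, 0]]
  V a = (-1, -3, 2)
Solving gives a = (2, -3, -4).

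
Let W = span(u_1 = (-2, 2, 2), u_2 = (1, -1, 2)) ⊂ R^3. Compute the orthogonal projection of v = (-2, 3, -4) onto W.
proj_W(v) = (-5/2, 5/2, -4)

Set up U = [u_1 | ... | u_2] ∈ R^(3×2). The projector onto W = col(U) is P = U (U^T U)^(-1) U^T.
Compute U^T U =
  [12, 0]
  [0, 6],
and U^T v = (2, -13).
Solve U^T U · c = U^T v for the coefficients: c = (1/6, -13/6). The projection is proj_W(v) = U c.
Check: (v - proj_W(v)) · u_1 = 0  (should be 0).
Check: (v - proj_W(v)) · u_2 = 0  (should be 0).
Result: proj_W(v) = (-5/2, 5/2, -4).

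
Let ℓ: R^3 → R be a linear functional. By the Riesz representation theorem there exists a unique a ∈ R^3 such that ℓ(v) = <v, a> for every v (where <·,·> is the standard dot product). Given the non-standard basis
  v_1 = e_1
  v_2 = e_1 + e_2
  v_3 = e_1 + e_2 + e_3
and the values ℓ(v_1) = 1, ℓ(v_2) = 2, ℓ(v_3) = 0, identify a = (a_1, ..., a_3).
a = (1, 1, -2)

Write a = (a_1, ..., a_3) in the standard basis. For each basis vector v_i, ℓ(v_i) = <v_i, a> is a linear equation in the a_j's. Collect the n equations into a matrix system V a = ℓ, where row i of V is v_i (expressed in the standard basis). Since V is invertible (lower-triangular with 1s on the diagonal, up to permutation), solve by back-substitution:
  V =
[[1, 0, 0],
 [1, 1, 0],
 [1, 1, 1]]
  V a = (1, 2, 0)
Solving gives a = (1, 1, -2).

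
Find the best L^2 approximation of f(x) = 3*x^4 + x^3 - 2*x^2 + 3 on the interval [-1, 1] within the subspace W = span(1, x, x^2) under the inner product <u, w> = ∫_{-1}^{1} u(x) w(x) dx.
g(x) = 4*x^2/7 + 3*x/5 + 96/35

The best approximation g ∈ W is the orthogonal projection of f onto W. Writing g = a_0 + a_1 x + a_2 x^2, the coefficients solve the normal equations G · a = b where
  G_{ij} = <φ_i, φ_j> and b_i = <f, φ_i>, with φ_0 = 1, φ_1 = x, φ_2 = x^2.
G =
  [2, 0, 2/3]
  [0, 2/3, 0]
  [2/3, 0, 2/5],
b = (88/15, 2/5, 72/35).
Solving gives a_0 = 96/35, a_1 = 3/5, a_2 = 4/7, so
  g(x) = 4*x^2/7 + 3*x/5 + 96/35.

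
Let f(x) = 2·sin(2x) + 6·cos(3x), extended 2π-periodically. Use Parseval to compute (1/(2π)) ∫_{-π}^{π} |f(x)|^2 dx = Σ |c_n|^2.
Σ |c_n|^2 = 20

Expand |f|^2 and use orthogonality of {sin(nx), cos(mx)} on [-π, π]:
  ∫_{-π}^{π} sin(nx)^2 dx = π, ∫ cos(mx)^2 dx = π, and cross terms integrate to 0.
So ∫_{-π}^{π} f(x)^2 dx = 2^2 · π + 6^2 · π = (4 + 36)π.
Divide by 2π: (4 + 36)/2 = 20.
By Parseval, this equals Σ |c_n|^2.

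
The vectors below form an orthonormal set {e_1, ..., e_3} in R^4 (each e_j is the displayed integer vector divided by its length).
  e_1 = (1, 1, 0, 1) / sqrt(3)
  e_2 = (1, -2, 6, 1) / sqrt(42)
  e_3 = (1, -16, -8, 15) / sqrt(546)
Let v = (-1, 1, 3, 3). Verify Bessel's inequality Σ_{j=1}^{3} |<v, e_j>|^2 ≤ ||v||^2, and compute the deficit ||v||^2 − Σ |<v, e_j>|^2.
Σ |<v, e_j>|^2 = 419/39; ||v||^2 = 20; deficit = 361/39

Write each e_j = u_j / sqrt(<u_j, u_j>) where u_j is the displayed integer vector. Then <v, e_j> = <v, u_j> / sqrt(<u_j, u_j>), so |<v, e_j>|^2 = <v, u_j>^2 / <u_j, u_j>.
Coefficients: <v, e_1> = 3/sqrt(3), <v, e_2> = 18/sqrt(42), <v, e_3> = 4/sqrt(546).
Square and sum: Σ |<v, e_j>|^2 = 419/39.
Compute ||v||^2 = v·v = 20.
Deficit = 20 − 419/39 = 361/39 ≥ 0, confirming Bessel's inequality. (The deficit equals ||v − Σ <v,e_j> e_j||^2, the squared distance from v to span{e_j}.)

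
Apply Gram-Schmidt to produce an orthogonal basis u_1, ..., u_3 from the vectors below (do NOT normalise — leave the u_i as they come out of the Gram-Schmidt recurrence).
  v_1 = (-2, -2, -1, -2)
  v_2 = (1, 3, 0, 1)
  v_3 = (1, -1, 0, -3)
Orthogonal basis:
  u_1 = (-2, -2, -1, -2)
  u_2 = (-7/13, 19/13, -10/13, -7/13)
  u_3 = (80/43, 4/43, 16/43, -92/43)

Apply the Gram-Schmidt recurrence
  u_1 = v_1
  u_i = v_i − Σ_{j<i} ((v_i · u_j) / (u_j · u_j)) · u_j.

Step by step this gives:
  u_1 = (-2, -2, -1, -2)
  u_2 = (-7/13, 19/13, -10/13, -7/13)
  u_3 = (80/43, 4/43, 16/43, -92/43)

Orthogonality check:
  u_2 · u_1 = 0 (should be 0)
  u_3 · u_1 = 0 (should be 0)
  u_3 · u_2 = 0 (should be 0)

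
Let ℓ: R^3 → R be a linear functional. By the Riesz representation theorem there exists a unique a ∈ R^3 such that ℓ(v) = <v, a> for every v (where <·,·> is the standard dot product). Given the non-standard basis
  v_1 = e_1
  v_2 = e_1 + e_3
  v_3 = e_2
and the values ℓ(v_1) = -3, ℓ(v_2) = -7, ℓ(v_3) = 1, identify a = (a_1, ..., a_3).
a = (-3, 1, -4)

Write a = (a_1, ..., a_3) in the standard basis. For each basis vector v_i, ℓ(v_i) = <v_i, a> is a linear equation in the a_j's. Collect the n equations into a matrix system V a = ℓ, where row i of V is v_i (expressed in the standard basis). Since V is invertible (lower-triangular with 1s on the diagonal, up to permutation), solve by back-substitution:
  V =
[[1, 0, 0],
 [1, 0, 1],
 [0, 1, 0]]
  V a = (-3, -7, 1)
Solving gives a = (-3, 1, -4).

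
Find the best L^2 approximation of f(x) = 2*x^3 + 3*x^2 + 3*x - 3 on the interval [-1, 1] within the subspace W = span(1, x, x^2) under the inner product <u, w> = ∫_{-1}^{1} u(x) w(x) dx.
g(x) = 3*x^2 + 21*x/5 - 3

The best approximation g ∈ W is the orthogonal projection of f onto W. Writing g = a_0 + a_1 x + a_2 x^2, the coefficients solve the normal equations G · a = b where
  G_{ij} = <φ_i, φ_j> and b_i = <f, φ_i>, with φ_0 = 1, φ_1 = x, φ_2 = x^2.
G =
  [2, 0, 2/3]
  [0, 2/3, 0]
  [2/3, 0, 2/5],
b = (-4, 14/5, -4/5).
Solving gives a_0 = -3, a_1 = 21/5, a_2 = 3, so
  g(x) = 3*x^2 + 21*x/5 - 3.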